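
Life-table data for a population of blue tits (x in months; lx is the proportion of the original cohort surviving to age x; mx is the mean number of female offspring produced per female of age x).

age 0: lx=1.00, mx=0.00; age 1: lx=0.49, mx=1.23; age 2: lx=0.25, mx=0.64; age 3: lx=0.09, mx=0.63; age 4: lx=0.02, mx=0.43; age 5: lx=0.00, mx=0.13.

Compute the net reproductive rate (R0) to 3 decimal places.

0.828

lx·mx by age: 0, 0.6027, 0.16, 0.0567, 0.0086, 0
R0 = Σ lx·mx = 0.828 → 0.828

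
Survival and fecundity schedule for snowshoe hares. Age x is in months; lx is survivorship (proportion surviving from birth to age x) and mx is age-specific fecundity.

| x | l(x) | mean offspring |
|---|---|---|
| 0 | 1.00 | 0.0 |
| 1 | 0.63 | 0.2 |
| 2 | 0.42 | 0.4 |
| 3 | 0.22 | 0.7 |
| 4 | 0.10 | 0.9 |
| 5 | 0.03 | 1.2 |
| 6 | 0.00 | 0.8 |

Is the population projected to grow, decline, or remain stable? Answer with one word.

declining

R0 = Σ lx·mx = 0 + 0.126 + 0.168 + 0.154 + 0.09 + 0.036 + 0 = 0.574
R0 < 1, so the population is declining.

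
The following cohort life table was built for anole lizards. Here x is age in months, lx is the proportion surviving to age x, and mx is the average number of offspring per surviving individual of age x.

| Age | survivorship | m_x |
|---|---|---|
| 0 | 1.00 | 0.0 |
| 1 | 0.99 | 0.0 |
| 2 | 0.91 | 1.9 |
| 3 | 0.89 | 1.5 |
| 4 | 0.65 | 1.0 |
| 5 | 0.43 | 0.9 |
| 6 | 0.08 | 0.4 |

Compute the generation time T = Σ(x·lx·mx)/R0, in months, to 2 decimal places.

lx·mx: 0, 0, 1.729, 1.335, 0.65, 0.387, 0.032 → R0 = 4.133
x·lx·mx: 0, 0, 3.458, 4.005, 2.6, 1.935, 0.192 → Σ = 12.19
T = 12.19 / 4.133 = 2.949431… → 2.95

2.95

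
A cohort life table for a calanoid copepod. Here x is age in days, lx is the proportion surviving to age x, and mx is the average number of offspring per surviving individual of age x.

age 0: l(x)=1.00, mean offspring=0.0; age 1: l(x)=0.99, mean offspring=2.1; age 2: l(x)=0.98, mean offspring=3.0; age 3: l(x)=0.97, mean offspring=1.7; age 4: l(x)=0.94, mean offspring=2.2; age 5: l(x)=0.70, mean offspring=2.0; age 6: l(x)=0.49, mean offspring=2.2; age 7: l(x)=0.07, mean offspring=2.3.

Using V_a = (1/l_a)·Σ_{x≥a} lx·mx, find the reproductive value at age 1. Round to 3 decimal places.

lx·mx for x ≥ 1: 2.079, 2.94, 1.649, 2.068, 1.4, 1.078, 0.161 → sum = 11.375
V_1 = 11.375 / l_1 = 11.375 / 0.99 = 11.489899… → 11.490

11.490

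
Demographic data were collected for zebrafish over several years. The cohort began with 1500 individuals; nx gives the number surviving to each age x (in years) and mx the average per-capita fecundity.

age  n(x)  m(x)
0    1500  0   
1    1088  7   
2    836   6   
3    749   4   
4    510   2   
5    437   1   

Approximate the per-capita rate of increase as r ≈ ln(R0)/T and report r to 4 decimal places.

lx = nx/n0 = nx/1500: 1, 0.72533…, 0.55733…, 0.49933…, 0.34, 0.29133…
R0 = Σ lx·mx = 0 + 5.07733… + 3.344… + 1.99733… + 0.68 + 0.29133… = 11.39…
Σ x·lx·mx = 21.934…; T = 21.934…/11.39… = 1.92572…
r ≈ ln(R0)/T = ln(11.39…)/1.92572… = 1.263284… → 1.2633

1.2633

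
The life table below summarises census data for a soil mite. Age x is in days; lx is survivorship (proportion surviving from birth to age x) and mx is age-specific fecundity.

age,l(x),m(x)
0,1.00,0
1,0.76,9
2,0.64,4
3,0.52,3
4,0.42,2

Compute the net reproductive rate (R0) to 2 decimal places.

lx·mx by age: 0, 6.84, 2.56, 1.56, 0.84
R0 = Σ lx·mx = 11.8 → 11.80

11.80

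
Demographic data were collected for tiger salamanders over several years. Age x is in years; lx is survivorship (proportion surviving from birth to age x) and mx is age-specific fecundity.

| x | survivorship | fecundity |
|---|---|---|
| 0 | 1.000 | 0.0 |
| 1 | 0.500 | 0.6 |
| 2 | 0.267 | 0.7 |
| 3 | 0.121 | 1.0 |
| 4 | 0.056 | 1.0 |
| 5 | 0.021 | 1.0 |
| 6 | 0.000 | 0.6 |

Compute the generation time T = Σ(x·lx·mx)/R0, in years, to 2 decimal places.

lx·mx: 0, 0.3, 0.1869, 0.121, 0.056, 0.021, 0 → R0 = 0.6849
x·lx·mx: 0, 0.3, 0.3738, 0.363, 0.224, 0.105, 0 → Σ = 1.3658
T = 1.3658 / 0.6849 = 1.99416… → 1.99

1.99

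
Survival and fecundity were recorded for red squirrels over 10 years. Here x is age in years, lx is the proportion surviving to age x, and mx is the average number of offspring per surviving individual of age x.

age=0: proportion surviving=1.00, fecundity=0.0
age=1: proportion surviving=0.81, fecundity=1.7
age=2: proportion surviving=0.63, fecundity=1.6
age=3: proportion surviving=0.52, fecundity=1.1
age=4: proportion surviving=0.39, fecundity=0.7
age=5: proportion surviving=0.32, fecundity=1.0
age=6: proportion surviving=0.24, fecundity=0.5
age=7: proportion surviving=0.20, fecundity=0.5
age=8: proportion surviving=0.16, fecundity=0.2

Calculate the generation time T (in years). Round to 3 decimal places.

2.493

lx·mx: 0, 1.377, 1.008, 0.572, 0.273, 0.32, 0.12, 0.1, 0.032 → R0 = 3.802
x·lx·mx: 0, 1.377, 2.016, 1.716, 1.092, 1.6, 0.72, 0.7, 0.256 → Σ = 9.477
T = 9.477 / 3.802 = 2.492635… → 2.493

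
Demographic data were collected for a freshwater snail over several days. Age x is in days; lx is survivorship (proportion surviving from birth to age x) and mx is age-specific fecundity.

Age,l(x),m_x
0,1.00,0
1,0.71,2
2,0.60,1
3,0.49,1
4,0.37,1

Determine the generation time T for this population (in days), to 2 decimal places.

1.93

lx·mx: 0, 1.42, 0.6, 0.49, 0.37 → R0 = 2.88
x·lx·mx: 0, 1.42, 1.2, 1.47, 1.48 → Σ = 5.57
T = 5.57 / 2.88 = 1.934028… → 1.93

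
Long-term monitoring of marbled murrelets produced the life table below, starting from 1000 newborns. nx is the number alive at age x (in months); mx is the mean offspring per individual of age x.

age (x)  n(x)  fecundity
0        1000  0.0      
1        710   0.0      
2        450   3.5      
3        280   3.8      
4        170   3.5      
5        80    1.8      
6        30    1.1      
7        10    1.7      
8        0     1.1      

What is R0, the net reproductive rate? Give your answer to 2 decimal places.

lx = nx/n0 = nx/1000: 1, 0.71, 0.45, 0.28, 0.17, 0.08, 0.03, 0.01, 0
lx·mx by age: 0, 0, 1.575, 1.064, 0.595, 0.144, 0.033, 0.017, 0
R0 = Σ lx·mx = 3.428 → 3.43

3.43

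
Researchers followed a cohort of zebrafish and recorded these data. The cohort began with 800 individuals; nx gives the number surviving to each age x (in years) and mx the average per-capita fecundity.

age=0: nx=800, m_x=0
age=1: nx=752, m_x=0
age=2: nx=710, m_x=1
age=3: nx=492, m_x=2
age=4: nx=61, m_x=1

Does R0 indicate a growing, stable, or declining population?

lx = nx/n0 = nx/800: 1, 0.94, 0.8875, 0.615, 0.07625
R0 = Σ lx·mx = 0 + 0 + 0.8875 + 1.23 + 0.07625 = 2.19375
R0 > 1, so the population is growing.

growing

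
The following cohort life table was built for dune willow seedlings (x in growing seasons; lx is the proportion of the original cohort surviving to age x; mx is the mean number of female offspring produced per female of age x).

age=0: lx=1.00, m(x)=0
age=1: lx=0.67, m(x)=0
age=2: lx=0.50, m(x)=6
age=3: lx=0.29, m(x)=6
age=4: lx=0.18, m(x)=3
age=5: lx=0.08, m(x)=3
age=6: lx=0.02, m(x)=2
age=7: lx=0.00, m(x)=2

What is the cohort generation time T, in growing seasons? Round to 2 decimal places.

2.67

lx·mx: 0, 0, 3, 1.74, 0.54, 0.24, 0.04, 0 → R0 = 5.56
x·lx·mx: 0, 0, 6, 5.22, 2.16, 1.2, 0.24, 0 → Σ = 14.82
T = 14.82 / 5.56 = 2.665468… → 2.67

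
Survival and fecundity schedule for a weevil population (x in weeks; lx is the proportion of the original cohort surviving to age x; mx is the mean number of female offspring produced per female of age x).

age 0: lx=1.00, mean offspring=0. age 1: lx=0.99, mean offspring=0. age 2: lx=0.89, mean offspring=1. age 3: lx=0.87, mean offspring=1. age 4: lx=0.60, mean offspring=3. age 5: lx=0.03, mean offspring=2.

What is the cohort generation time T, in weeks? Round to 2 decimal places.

3.28

lx·mx: 0, 0, 0.89, 0.87, 1.8, 0.06 → R0 = 3.62
x·lx·mx: 0, 0, 1.78, 2.61, 7.2, 0.3 → Σ = 11.89
T = 11.89 / 3.62 = 3.28453… → 3.28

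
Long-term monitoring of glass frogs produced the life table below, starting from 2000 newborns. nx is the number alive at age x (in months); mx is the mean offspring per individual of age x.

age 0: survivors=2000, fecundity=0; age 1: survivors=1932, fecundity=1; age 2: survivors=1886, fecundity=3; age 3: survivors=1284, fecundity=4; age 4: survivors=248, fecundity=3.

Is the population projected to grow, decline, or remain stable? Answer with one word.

growing

lx = nx/n0 = nx/2000: 1, 0.966, 0.943, 0.642, 0.124
R0 = Σ lx·mx = 0 + 0.966 + 2.829 + 2.568 + 0.372 = 6.735
R0 > 1, so the population is growing.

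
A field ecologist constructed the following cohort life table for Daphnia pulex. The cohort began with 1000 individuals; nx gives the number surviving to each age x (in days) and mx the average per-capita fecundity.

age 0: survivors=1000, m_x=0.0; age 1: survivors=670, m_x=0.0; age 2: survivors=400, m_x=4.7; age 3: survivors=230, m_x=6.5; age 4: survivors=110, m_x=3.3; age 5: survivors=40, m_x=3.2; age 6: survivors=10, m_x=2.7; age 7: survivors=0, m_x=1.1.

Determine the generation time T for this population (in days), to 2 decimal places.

lx = nx/n0 = nx/1000: 1, 0.67, 0.4, 0.23, 0.11, 0.04, 0.01, 0
lx·mx: 0, 0, 1.88, 1.495, 0.363, 0.128, 0.027, 0 → R0 = 3.893
x·lx·mx: 0, 0, 3.76, 4.485, 1.452, 0.64, 0.162, 0 → Σ = 10.499
T = 10.499 / 3.893 = 2.696892… → 2.70

2.70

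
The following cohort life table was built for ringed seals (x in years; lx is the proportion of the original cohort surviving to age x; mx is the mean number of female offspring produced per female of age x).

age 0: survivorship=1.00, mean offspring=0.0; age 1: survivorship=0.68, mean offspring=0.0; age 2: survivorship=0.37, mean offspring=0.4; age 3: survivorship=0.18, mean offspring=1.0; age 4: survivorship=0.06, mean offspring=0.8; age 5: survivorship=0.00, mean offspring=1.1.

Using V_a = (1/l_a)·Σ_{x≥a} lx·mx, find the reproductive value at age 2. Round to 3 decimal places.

1.016

lx·mx for x ≥ 2: 0.148, 0.18, 0.048, 0 → sum = 0.376
V_2 = 0.376 / l_2 = 0.376 / 0.37 = 1.016216… → 1.016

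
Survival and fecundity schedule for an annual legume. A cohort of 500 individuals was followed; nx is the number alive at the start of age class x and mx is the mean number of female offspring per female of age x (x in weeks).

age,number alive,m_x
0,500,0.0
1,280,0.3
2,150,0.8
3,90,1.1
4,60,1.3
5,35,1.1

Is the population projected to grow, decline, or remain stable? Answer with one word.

declining

lx = nx/n0 = nx/500: 1, 0.56, 0.3, 0.18, 0.12, 0.07
R0 = Σ lx·mx = 0 + 0.168 + 0.24 + 0.198 + 0.156 + 0.077 = 0.839
R0 < 1, so the population is declining.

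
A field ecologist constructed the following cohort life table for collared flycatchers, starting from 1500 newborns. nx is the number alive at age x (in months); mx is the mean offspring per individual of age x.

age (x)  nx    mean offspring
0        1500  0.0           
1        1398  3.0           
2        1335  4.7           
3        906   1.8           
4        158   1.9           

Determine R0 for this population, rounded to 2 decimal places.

8.27

lx = nx/n0 = nx/1500: 1, 0.932, 0.89, 0.604, 0.10533…
lx·mx by age: 0, 2.796, 4.183, 1.0872, 0.200133…
R0 = Σ lx·mx = 8.266333… → 8.27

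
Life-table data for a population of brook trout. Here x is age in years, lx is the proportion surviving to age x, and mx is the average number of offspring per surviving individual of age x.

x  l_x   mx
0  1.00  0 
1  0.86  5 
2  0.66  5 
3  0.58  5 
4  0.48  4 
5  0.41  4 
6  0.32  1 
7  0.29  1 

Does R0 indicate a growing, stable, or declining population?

R0 = Σ lx·mx = 0 + 4.3 + 3.3 + 2.9 + 1.92 + 1.64 + 0.32 + 0.29 = 14.67
R0 > 1, so the population is growing.

growing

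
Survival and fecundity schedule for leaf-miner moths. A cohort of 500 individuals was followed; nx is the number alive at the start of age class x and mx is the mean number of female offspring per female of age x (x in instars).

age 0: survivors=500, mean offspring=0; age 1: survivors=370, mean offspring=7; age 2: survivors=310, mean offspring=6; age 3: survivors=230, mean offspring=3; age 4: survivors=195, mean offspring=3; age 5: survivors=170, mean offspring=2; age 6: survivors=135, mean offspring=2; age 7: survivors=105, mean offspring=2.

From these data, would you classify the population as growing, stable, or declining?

lx = nx/n0 = nx/500: 1, 0.74, 0.62, 0.46, 0.39, 0.34, 0.27, 0.21
R0 = Σ lx·mx = 0 + 5.18 + 3.72 + 1.38 + 1.17 + 0.68 + 0.54 + 0.42 = 13.09
R0 > 1, so the population is growing.

growing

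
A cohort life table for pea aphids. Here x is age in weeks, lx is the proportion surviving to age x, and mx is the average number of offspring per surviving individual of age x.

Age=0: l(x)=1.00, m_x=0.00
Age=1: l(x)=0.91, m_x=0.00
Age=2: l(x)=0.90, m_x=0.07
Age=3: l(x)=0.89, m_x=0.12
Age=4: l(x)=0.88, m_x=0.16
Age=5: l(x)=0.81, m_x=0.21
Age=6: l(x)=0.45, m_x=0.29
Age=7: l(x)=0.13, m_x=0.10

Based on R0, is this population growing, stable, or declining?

declining

R0 = Σ lx·mx = 0 + 0 + 0.063 + 0.1068 + 0.1408 + 0.1701 + 0.1305 + 0.013 = 0.6242
R0 < 1, so the population is declining.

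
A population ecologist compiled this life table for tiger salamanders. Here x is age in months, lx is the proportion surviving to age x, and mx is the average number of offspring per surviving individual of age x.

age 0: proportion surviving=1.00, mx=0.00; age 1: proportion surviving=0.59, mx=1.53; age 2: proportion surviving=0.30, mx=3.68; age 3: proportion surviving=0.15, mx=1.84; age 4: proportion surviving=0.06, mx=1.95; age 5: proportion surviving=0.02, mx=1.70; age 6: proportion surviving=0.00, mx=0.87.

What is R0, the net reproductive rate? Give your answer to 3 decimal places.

2.434

lx·mx by age: 0, 0.9027, 1.104, 0.276, 0.117, 0.034, 0
R0 = Σ lx·mx = 2.4337 → 2.434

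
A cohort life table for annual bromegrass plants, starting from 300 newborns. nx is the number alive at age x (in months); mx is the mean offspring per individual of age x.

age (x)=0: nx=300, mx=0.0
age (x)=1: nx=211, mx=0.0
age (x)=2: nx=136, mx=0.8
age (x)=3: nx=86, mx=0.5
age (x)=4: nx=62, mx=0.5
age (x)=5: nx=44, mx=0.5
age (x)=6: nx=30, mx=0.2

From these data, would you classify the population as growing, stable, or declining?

lx = nx/n0 = nx/300: 1, 0.70333…, 0.45333…, 0.28667…, 0.20667…, 0.14667…, 0.1
R0 = Σ lx·mx = 0 + 0 + 0.362667… + 0.143333… + 0.103333… + 0.073333… + 0.02 = 0.702667…
R0 < 1, so the population is declining.

declining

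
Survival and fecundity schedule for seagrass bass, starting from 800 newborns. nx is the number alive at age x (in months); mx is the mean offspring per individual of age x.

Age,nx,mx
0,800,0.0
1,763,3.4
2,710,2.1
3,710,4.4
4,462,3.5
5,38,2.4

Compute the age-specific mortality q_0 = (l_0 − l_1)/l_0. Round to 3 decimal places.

lx = nx/n0 = nx/800: 1, 0.95375, 0.8875, 0.8875, 0.5775, 0.0475
q_0 = (l_0 − l_1) / l_0 = (1 − 0.95375) / 1
     = 0.04625 / 1 = 0.04625 → 0.046

0.046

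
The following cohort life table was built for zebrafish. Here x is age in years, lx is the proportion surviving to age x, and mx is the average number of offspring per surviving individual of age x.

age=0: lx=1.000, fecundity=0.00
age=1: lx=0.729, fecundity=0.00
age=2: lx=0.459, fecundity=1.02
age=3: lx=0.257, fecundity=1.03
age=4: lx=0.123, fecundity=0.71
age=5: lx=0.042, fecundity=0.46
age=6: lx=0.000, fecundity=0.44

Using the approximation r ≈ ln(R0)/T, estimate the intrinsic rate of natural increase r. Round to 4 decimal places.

-0.0675

R0 = Σ lx·mx = 0 + 0 + 0.46818 + 0.26471 + 0.08733 + 0.01932 + 0 = 0.83954
Σ x·lx·mx = 2.17641; T = 2.17641/0.83954 = 2.59238…
r ≈ ln(R0)/T = ln(0.83954)/2.59238… = -0.067467… → -0.0675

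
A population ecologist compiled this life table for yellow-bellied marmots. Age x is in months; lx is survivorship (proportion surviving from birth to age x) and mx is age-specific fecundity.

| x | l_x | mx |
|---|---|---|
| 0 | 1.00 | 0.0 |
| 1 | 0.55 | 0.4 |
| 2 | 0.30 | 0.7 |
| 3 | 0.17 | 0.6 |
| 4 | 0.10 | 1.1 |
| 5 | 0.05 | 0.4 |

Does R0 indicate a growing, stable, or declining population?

R0 = Σ lx·mx = 0 + 0.22 + 0.21 + 0.102 + 0.11 + 0.02 = 0.662
R0 < 1, so the population is declining.

declining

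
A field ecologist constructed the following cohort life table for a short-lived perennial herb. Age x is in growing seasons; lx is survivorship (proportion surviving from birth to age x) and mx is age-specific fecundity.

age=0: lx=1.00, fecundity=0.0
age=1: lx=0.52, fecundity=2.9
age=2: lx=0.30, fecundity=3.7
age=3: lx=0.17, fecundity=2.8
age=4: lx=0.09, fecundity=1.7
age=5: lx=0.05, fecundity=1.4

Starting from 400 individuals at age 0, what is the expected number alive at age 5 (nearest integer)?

Expected survivors = N0 · l_5 = 400 × 0.05 = 20 → 20

20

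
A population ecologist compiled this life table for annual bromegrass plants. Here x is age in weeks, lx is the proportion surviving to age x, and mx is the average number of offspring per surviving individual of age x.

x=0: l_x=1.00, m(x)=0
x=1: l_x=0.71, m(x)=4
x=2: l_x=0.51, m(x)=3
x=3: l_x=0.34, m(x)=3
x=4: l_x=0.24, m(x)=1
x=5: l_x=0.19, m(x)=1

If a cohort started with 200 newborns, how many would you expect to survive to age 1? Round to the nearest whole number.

Expected survivors = N0 · l_1 = 200 × 0.71 = 142 → 142

142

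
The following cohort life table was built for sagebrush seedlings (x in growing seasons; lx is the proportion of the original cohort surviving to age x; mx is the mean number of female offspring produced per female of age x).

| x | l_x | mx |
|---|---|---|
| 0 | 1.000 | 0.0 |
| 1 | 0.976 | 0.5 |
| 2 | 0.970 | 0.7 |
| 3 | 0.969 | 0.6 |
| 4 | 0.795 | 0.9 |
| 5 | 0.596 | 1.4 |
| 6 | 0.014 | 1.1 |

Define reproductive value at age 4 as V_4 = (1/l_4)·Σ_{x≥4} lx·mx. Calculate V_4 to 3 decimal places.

lx·mx for x ≥ 4: 0.7155, 0.8344, 0.0154 → sum = 1.5653
V_4 = 1.5653 / l_4 = 1.5653 / 0.795 = 1.968931… → 1.969

1.969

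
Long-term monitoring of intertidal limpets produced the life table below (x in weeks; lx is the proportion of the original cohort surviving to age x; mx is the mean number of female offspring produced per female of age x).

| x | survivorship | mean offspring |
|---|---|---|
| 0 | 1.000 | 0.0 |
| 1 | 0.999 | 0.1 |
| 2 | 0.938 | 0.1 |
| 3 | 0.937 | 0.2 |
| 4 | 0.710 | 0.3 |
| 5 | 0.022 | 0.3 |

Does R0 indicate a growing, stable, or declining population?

declining

R0 = Σ lx·mx = 0 + 0.0999 + 0.0938 + 0.1874 + 0.213 + 0.0066 = 0.6007
R0 < 1, so the population is declining.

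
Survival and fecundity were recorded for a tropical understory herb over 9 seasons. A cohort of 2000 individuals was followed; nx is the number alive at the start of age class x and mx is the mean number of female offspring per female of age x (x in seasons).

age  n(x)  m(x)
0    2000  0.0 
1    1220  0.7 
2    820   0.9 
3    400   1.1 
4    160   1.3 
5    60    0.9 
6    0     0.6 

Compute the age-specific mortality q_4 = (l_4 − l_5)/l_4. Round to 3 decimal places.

lx = nx/n0 = nx/2000: 1, 0.61, 0.41, 0.2, 0.08, 0.03, 0
q_4 = (l_4 − l_5) / l_4 = (0.08 − 0.03) / 0.08
     = 0.05 / 0.08 = 0.625 → 0.625

0.625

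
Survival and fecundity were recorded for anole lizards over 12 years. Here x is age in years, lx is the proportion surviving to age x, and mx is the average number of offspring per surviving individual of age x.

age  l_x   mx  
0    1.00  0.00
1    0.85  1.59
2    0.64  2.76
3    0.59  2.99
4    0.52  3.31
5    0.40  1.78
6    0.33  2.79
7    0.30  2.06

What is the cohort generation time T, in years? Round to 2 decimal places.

lx·mx: 0, 1.3515, 1.7664, 1.7641, 1.7212, 0.712, 0.9207, 0.618 → R0 = 8.8539
x·lx·mx: 0, 1.3515, 3.5328, 5.2923, 6.8848, 3.56, 5.5242, 4.326 → Σ = 30.4716
T = 30.4716 / 8.8539 = 3.441602… → 3.44

3.44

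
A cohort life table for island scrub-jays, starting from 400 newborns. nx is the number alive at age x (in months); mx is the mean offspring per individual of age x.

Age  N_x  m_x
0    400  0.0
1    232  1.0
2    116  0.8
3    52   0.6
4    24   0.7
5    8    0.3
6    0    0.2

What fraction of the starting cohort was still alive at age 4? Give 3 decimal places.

0.060

l_4 = n_4/n_0 = 24/400 = 0.06 → 0.060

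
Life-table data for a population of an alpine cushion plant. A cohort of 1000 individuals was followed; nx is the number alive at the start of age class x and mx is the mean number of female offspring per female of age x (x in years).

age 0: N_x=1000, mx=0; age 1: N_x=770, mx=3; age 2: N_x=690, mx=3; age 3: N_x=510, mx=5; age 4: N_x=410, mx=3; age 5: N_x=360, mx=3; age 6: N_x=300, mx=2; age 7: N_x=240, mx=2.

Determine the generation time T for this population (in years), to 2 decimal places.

lx = nx/n0 = nx/1000: 1, 0.77, 0.69, 0.51, 0.41, 0.36, 0.3, 0.24
lx·mx: 0, 2.31, 2.07, 2.55, 1.23, 1.08, 0.6, 0.48 → R0 = 10.32
x·lx·mx: 0, 2.31, 4.14, 7.65, 4.92, 5.4, 3.6, 3.36 → Σ = 31.38
T = 31.38 / 10.32 = 3.040698… → 3.04

3.04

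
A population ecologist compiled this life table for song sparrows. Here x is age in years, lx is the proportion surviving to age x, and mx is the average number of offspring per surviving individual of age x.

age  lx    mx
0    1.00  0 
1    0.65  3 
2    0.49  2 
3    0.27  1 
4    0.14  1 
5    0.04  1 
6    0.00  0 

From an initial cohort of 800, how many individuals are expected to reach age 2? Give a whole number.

Expected survivors = N0 · l_2 = 800 × 0.49 = 392 → 392

392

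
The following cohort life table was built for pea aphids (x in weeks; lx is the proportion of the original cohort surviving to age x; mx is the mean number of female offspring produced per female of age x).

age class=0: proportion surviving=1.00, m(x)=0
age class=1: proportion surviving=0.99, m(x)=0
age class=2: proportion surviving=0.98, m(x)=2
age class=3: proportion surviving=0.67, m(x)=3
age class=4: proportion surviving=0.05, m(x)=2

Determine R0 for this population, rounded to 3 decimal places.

lx·mx by age: 0, 0, 1.96, 2.01, 0.1
R0 = Σ lx·mx = 4.07 → 4.070

4.070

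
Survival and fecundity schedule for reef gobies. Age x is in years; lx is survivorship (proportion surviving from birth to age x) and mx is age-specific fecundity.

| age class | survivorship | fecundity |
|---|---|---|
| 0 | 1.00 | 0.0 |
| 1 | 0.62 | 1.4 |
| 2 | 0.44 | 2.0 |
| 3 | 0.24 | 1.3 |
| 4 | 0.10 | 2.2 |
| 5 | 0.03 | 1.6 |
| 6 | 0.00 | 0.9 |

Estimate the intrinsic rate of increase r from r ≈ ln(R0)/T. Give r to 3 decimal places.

R0 = Σ lx·mx = 0 + 0.868 + 0.88 + 0.312 + 0.22 + 0.048 + 0 = 2.328
Σ x·lx·mx = 4.684; T = 4.684/2.328 = 2.01203…
r ≈ ln(R0)/T = ln(2.328)/2.01203… = 0.41998… → 0.420

0.420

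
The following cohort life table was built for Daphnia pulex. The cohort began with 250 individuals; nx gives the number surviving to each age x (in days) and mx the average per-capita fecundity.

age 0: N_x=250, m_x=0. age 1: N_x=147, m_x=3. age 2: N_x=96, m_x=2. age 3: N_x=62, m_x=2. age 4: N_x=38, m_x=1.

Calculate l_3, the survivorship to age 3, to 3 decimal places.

0.248

l_3 = n_3/n_0 = 62/250 = 0.248 → 0.248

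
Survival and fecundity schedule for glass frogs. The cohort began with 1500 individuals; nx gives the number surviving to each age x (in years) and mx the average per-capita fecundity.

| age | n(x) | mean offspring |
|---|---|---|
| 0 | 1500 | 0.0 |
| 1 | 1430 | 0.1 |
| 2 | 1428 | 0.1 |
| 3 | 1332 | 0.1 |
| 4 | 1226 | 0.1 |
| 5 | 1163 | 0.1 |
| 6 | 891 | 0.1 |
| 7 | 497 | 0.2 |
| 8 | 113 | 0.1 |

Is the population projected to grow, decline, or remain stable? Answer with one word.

lx = nx/n0 = nx/1500: 1, 0.95333…, 0.952, 0.888, 0.81733…, 0.77533…, 0.594, 0.33133…, 0.07533…
R0 = Σ lx·mx = 0 + 0.095333… + 0.0952 + 0.0888 + 0.081733… + 0.077533… + 0.0594 + 0.066267… + 0.007533… = 0.5718…
R0 < 1, so the population is declining.

declining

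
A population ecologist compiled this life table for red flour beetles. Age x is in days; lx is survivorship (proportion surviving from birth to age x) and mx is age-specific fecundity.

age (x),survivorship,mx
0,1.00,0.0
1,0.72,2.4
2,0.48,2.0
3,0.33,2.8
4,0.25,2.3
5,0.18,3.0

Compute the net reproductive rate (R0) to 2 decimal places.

4.73

lx·mx by age: 0, 1.728, 0.96, 0.924, 0.575, 0.54
R0 = Σ lx·mx = 4.727 → 4.73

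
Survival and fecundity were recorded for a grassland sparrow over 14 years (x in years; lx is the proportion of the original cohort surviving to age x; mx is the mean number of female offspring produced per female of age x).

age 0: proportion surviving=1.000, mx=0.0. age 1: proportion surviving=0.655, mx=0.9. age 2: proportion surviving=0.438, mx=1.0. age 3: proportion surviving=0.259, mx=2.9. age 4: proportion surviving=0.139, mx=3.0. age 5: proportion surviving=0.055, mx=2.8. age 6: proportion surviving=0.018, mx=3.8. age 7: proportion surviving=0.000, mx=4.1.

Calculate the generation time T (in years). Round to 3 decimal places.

lx·mx: 0, 0.5895, 0.438, 0.7511, 0.417, 0.154, 0.0684, 0 → R0 = 2.418
x·lx·mx: 0, 0.5895, 0.876, 2.2533, 1.668, 0.77, 0.4104, 0 → Σ = 6.5672
T = 6.5672 / 2.418 = 2.715964… → 2.716

2.716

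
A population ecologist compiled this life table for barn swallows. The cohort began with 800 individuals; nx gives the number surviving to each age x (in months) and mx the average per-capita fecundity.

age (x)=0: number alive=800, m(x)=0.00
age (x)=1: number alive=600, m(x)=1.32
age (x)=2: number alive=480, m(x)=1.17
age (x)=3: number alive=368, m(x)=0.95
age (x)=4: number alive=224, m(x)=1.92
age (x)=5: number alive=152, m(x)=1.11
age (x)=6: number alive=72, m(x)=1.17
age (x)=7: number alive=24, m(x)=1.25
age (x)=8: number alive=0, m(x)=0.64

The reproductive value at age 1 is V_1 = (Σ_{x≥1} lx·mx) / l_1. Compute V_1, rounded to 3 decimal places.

lx = nx/n0 = nx/800: 1, 0.75, 0.6, 0.46, 0.28, 0.19, 0.09, 0.03, 0
lx·mx for x ≥ 1: 0.99, 0.702, 0.437, 0.5376, 0.2109, 0.1053, 0.0375, 0 → sum = 3.0203
V_1 = 3.0203 / l_1 = 3.0203 / 0.75 = 4.027067… → 4.027

4.027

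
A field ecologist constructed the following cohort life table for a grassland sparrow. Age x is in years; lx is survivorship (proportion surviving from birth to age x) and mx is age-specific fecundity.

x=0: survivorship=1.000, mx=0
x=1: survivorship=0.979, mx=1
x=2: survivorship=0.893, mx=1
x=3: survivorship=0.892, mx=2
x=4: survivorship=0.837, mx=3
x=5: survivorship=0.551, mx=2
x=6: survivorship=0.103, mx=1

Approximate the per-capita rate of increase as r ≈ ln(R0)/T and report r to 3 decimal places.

0.606

R0 = Σ lx·mx = 0 + 0.979 + 0.893 + 1.784 + 2.511 + 1.102 + 0.103 = 7.372
Σ x·lx·mx = 24.289; T = 24.289/7.372 = 3.29476…
r ≈ ln(R0)/T = ln(7.372)/3.29476… = 0.60632… → 0.606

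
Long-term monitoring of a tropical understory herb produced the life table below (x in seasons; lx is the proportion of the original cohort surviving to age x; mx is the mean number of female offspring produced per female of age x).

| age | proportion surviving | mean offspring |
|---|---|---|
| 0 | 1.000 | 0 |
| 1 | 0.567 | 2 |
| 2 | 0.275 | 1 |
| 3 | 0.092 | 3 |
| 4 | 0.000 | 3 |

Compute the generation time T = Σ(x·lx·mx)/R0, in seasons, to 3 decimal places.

1.491

lx·mx: 0, 1.134, 0.275, 0.276, 0 → R0 = 1.685
x·lx·mx: 0, 1.134, 0.55, 0.828, 0 → Σ = 2.512
T = 2.512 / 1.685 = 1.490801… → 1.491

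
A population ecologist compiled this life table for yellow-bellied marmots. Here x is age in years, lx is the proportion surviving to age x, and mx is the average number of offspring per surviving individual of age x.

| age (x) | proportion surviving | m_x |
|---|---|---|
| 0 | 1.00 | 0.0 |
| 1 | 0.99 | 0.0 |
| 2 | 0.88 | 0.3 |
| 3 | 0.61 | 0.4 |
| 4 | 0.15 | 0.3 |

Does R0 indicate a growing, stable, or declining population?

R0 = Σ lx·mx = 0 + 0 + 0.264 + 0.244 + 0.045 = 0.553
R0 < 1, so the population is declining.

declining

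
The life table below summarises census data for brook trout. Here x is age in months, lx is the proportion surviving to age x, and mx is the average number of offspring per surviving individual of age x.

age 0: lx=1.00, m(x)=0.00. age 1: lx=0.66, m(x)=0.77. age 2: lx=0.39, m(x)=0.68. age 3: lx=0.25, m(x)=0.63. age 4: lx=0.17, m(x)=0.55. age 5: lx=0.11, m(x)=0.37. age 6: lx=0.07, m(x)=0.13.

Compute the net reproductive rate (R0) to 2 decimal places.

1.07

lx·mx by age: 0, 0.5082, 0.2652, 0.1575, 0.0935, 0.0407, 0.0091
R0 = Σ lx·mx = 1.0742 → 1.07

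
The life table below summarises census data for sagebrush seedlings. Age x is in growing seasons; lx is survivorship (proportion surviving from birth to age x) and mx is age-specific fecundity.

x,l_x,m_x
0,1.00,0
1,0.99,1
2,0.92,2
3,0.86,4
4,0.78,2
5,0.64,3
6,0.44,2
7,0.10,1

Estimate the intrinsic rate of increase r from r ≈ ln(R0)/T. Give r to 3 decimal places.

R0 = Σ lx·mx = 0 + 0.99 + 1.84 + 3.44 + 1.56 + 1.92 + 0.88 + 0.1 = 10.73
Σ x·lx·mx = 36.81; T = 36.81/10.73 = 3.43057…
r ≈ ln(R0)/T = ln(10.73)/3.43057… = 0.69173… → 0.692

0.692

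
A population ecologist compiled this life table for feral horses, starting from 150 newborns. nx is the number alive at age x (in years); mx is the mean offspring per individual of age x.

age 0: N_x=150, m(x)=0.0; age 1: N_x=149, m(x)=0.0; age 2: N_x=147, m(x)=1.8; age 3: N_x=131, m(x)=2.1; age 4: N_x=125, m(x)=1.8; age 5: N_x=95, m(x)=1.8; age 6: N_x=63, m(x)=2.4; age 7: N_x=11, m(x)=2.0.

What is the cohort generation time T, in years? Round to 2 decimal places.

lx = nx/n0 = nx/150: 1, 0.99333…, 0.98, 0.87333…, 0.83333…, 0.63333…, 0.42, 0.07333…
lx·mx: 0, 0, 1.764, 1.834…, 1.5…, 1.14…, 1.008, 0.146667… → R0 = 7.392667…
x·lx·mx: 0, 0, 3.528, 5.502…, 6…, 5.7…, 6.048, 1.026667… → Σ = 27.804667…
T = 27.804667… / 7.392667… = 3.761115… → 3.76

3.76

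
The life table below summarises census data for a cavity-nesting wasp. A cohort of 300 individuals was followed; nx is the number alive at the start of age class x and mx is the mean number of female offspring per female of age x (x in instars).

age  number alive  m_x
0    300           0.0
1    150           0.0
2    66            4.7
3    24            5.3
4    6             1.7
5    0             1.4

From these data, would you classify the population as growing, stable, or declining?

growing

lx = nx/n0 = nx/300: 1, 0.5, 0.22, 0.08, 0.02, 0
R0 = Σ lx·mx = 0 + 0 + 1.034 + 0.424 + 0.034 + 0 = 1.492
R0 > 1, so the population is growing.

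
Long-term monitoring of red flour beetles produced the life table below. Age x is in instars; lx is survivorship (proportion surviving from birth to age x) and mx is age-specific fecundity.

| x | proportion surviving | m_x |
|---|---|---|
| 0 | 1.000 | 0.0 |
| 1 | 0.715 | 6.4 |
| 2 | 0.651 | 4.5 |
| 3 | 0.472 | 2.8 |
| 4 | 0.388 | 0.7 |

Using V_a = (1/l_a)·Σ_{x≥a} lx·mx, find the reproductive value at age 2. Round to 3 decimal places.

lx·mx for x ≥ 2: 2.9295, 1.3216, 0.2716 → sum = 4.5227
V_2 = 4.5227 / l_2 = 4.5227 / 0.651 = 6.947312… → 6.947

6.947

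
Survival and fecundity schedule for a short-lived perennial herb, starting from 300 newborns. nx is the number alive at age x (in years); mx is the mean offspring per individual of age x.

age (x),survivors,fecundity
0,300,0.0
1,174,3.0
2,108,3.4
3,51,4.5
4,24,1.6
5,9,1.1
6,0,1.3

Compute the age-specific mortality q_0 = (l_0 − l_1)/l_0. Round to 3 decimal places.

0.420

lx = nx/n0 = nx/300: 1, 0.58, 0.36, 0.17, 0.08, 0.03, 0
q_0 = (l_0 − l_1) / l_0 = (1 − 0.58) / 1
     = 0.42 / 1 = 0.42 → 0.420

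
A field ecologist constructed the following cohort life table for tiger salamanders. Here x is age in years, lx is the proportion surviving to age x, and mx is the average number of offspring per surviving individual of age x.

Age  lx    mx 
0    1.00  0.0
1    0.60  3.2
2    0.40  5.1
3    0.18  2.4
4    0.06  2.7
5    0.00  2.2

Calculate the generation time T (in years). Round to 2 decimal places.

lx·mx: 0, 1.92, 2.04, 0.432, 0.162, 0 → R0 = 4.554
x·lx·mx: 0, 1.92, 4.08, 1.296, 0.648, 0 → Σ = 7.944
T = 7.944 / 4.554 = 1.744401… → 1.74

1.74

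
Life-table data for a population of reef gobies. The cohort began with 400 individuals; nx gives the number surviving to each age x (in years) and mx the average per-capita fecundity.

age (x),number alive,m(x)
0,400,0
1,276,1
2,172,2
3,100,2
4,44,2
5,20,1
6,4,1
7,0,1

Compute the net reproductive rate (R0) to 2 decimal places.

lx = nx/n0 = nx/400: 1, 0.69, 0.43, 0.25, 0.11, 0.05, 0.01, 0
lx·mx by age: 0, 0.69, 0.86, 0.5, 0.22, 0.05, 0.01, 0
R0 = Σ lx·mx = 2.33 → 2.33

2.33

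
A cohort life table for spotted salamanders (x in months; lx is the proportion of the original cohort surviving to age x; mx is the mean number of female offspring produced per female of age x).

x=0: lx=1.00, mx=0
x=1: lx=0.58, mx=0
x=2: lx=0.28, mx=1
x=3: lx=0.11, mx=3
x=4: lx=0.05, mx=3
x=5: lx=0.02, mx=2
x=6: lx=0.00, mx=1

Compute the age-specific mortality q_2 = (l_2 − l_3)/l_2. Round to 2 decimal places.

0.61

q_2 = (l_2 − l_3) / l_2 = (0.28 − 0.11) / 0.28
     = 0.17 / 0.28 = 0.607143… → 0.61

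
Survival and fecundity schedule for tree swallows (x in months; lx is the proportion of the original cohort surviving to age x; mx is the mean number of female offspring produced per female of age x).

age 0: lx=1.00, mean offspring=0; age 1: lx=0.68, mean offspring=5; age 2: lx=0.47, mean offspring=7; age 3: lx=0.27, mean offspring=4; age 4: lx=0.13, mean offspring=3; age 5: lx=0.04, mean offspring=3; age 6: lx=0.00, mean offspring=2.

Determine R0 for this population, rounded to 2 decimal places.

lx·mx by age: 0, 3.4, 3.29, 1.08, 0.39, 0.12, 0
R0 = Σ lx·mx = 8.28 → 8.28

8.28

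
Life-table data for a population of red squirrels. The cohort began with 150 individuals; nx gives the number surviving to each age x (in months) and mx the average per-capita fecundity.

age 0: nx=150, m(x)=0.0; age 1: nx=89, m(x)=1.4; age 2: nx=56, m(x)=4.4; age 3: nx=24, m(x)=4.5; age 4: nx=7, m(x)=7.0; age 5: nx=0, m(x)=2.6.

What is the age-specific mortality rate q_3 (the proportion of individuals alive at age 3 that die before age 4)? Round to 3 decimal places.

0.708

lx = nx/n0 = nx/150: 1, 0.59333…, 0.37333…, 0.16, 0.04667…, 0
q_3 = (l_3 − l_4) / l_3 = (0.16 − 0.046667…) / 0.16
     = 0.113333… / 0.16 = 0.708333… → 0.708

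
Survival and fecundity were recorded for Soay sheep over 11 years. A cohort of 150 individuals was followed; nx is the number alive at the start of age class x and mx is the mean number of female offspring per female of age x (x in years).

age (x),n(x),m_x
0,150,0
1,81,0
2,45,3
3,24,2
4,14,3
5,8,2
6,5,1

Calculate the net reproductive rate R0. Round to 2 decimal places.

lx = nx/n0 = nx/150: 1, 0.54, 0.3, 0.16, 0.09333…, 0.05333…, 0.03333…
lx·mx by age: 0, 0, 0.9, 0.32, 0.28…, 0.106667…, 0.033333…
R0 = Σ lx·mx = 1.64… → 1.64

1.64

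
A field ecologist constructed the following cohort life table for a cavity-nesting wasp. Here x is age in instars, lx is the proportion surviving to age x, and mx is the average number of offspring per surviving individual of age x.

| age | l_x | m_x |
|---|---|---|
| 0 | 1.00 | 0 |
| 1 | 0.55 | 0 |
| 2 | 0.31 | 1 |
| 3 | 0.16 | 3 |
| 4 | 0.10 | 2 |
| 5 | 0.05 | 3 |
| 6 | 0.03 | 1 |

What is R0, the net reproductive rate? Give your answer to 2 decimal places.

1.17

lx·mx by age: 0, 0, 0.31, 0.48, 0.2, 0.15, 0.03
R0 = Σ lx·mx = 1.17 → 1.17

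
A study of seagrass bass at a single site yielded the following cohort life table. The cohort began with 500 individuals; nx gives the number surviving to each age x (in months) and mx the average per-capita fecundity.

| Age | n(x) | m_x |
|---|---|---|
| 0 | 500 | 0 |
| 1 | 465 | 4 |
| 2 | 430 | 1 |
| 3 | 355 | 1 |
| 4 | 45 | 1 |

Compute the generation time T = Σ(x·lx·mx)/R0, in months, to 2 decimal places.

lx = nx/n0 = nx/500: 1, 0.93, 0.86, 0.71, 0.09
lx·mx: 0, 3.72, 0.86, 0.71, 0.09 → R0 = 5.38
x·lx·mx: 0, 3.72, 1.72, 2.13, 0.36 → Σ = 7.93
T = 7.93 / 5.38 = 1.473978… → 1.47

1.47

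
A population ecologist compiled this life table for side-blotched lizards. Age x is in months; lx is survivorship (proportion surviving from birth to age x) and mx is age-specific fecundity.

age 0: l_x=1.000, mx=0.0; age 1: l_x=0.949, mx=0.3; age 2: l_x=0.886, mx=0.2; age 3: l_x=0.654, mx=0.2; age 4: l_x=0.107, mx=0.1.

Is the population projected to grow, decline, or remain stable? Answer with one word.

declining

R0 = Σ lx·mx = 0 + 0.2847 + 0.1772 + 0.1308 + 0.0107 = 0.6034
R0 < 1, so the population is declining.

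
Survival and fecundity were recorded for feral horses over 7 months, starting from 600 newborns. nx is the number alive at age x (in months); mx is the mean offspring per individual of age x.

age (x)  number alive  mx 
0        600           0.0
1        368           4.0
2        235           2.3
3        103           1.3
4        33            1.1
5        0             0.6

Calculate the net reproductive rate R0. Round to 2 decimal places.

3.64

lx = nx/n0 = nx/600: 1, 0.61333…, 0.39167…, 0.17167…, 0.055, 0
lx·mx by age: 0, 2.453333…, 0.900833…, 0.223167…, 0.0605, 0
R0 = Σ lx·mx = 3.637833… → 3.64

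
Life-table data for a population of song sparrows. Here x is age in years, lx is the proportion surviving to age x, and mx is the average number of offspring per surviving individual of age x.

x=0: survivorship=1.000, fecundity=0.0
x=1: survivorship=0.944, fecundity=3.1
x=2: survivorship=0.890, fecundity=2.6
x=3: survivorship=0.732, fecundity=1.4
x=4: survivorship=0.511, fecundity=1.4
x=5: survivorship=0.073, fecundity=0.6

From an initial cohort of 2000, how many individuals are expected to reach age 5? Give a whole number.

146

Expected survivors = N0 · l_5 = 2000 × 0.073 = 146 → 146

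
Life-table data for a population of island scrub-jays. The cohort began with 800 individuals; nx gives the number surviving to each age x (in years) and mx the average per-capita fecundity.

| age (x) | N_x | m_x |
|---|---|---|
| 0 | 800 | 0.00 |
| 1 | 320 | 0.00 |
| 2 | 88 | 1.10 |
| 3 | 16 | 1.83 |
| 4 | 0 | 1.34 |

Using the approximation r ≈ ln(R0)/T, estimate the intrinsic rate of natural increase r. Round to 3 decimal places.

lx = nx/n0 = nx/800: 1, 0.4, 0.11, 0.02, 0
R0 = Σ lx·mx = 0 + 0 + 0.121 + 0.0366 + 0 = 0.1576
Σ x·lx·mx = 0.3518; T = 0.3518/0.1576 = 2.23223…
r ≈ ln(R0)/T = ln(0.1576)/2.23223… = -0.82773… → -0.828

-0.828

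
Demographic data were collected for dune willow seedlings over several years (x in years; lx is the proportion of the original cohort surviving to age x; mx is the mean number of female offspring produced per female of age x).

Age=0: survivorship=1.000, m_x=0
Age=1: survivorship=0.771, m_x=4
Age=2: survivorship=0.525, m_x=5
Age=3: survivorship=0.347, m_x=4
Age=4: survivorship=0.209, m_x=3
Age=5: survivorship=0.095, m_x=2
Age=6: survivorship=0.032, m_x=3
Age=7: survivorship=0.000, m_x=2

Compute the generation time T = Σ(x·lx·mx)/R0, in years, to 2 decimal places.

2.06

lx·mx: 0, 3.084, 2.625, 1.388, 0.627, 0.19, 0.096, 0 → R0 = 8.01
x·lx·mx: 0, 3.084, 5.25, 4.164, 2.508, 0.95, 0.576, 0 → Σ = 16.532
T = 16.532 / 8.01 = 2.06392… → 2.06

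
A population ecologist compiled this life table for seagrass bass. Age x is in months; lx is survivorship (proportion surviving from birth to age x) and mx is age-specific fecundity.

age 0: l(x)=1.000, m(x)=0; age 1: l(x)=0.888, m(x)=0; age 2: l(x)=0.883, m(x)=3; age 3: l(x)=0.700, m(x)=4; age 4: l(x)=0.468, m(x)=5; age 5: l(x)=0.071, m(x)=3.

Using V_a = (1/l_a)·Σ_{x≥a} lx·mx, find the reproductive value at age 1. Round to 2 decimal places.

9.01

lx·mx for x ≥ 1: 0, 2.649, 2.8, 2.34, 0.213 → sum = 8.002
V_1 = 8.002 / l_1 = 8.002 / 0.888 = 9.011261… → 9.01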